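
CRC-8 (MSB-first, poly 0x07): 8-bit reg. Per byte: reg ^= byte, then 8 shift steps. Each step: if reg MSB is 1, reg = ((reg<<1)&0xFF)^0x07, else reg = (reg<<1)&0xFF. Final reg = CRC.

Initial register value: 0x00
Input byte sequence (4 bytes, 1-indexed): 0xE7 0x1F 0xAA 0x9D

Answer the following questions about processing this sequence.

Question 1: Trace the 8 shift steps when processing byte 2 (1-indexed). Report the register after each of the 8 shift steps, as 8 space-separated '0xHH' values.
After byte 1 (0xE7): reg=0xBB
Register before byte 2: 0xBB
After XOR with byte 0x1F: 0xA4

Answer: 0x4F 0x9E 0x3B 0x76 0xEC 0xDF 0xB9 0x75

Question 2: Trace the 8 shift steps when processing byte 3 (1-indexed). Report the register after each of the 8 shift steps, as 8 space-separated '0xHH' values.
Answer: 0xB9 0x75 0xEA 0xD3 0xA1 0x45 0x8A 0x13

Derivation:
After byte 1 (0xE7): reg=0xBB
After byte 2 (0x1F): reg=0x75
Register before byte 3: 0x75
After XOR with byte 0xAA: 0xDF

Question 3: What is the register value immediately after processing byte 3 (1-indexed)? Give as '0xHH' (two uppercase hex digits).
After byte 1 (0xE7): reg=0xBB
After byte 2 (0x1F): reg=0x75
After byte 3 (0xAA): reg=0x13

Answer: 0x13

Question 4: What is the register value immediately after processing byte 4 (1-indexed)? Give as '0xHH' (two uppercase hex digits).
Answer: 0xA3

Derivation:
After byte 1 (0xE7): reg=0xBB
After byte 2 (0x1F): reg=0x75
After byte 3 (0xAA): reg=0x13
After byte 4 (0x9D): reg=0xA3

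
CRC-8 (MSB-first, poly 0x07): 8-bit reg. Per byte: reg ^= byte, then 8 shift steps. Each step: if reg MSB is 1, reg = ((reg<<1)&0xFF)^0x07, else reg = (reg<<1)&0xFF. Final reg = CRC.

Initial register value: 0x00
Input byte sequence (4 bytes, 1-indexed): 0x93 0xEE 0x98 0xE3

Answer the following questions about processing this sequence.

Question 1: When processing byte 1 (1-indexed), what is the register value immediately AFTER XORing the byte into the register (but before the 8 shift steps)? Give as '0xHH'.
Register before byte 1: 0x00
Byte 1: 0x93
0x00 XOR 0x93 = 0x93

Answer: 0x93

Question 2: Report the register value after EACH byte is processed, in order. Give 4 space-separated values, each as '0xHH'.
0xF0 0x5A 0x40 0x60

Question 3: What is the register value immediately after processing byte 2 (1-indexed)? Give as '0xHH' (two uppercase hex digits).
After byte 1 (0x93): reg=0xF0
After byte 2 (0xEE): reg=0x5A

Answer: 0x5A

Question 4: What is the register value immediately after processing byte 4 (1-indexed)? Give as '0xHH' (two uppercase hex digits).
Answer: 0x60

Derivation:
After byte 1 (0x93): reg=0xF0
After byte 2 (0xEE): reg=0x5A
After byte 3 (0x98): reg=0x40
After byte 4 (0xE3): reg=0x60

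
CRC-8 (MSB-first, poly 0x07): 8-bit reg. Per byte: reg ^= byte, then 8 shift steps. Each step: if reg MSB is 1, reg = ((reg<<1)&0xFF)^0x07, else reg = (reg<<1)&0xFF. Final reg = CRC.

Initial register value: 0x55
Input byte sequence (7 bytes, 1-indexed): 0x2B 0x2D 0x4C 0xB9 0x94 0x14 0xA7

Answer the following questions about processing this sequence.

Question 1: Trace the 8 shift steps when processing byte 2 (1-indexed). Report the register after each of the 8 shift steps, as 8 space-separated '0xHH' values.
After byte 1 (0x2B): reg=0x7D
Register before byte 2: 0x7D
After XOR with byte 0x2D: 0x50

Answer: 0xA0 0x47 0x8E 0x1B 0x36 0x6C 0xD8 0xB7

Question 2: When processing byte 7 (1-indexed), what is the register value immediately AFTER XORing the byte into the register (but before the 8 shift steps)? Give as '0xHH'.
Answer: 0x27

Derivation:
Register before byte 7: 0x80
Byte 7: 0xA7
0x80 XOR 0xA7 = 0x27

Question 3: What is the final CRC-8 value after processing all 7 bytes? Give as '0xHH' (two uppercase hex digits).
After byte 1 (0x2B): reg=0x7D
After byte 2 (0x2D): reg=0xB7
After byte 3 (0x4C): reg=0xEF
After byte 4 (0xB9): reg=0xA5
After byte 5 (0x94): reg=0x97
After byte 6 (0x14): reg=0x80
After byte 7 (0xA7): reg=0xF5

Answer: 0xF5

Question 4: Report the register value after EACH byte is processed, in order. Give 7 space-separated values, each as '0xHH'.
0x7D 0xB7 0xEF 0xA5 0x97 0x80 0xF5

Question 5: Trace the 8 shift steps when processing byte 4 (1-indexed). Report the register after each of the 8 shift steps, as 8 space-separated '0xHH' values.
After byte 1 (0x2B): reg=0x7D
After byte 2 (0x2D): reg=0xB7
After byte 3 (0x4C): reg=0xEF
Register before byte 4: 0xEF
After XOR with byte 0xB9: 0x56

Answer: 0xAC 0x5F 0xBE 0x7B 0xF6 0xEB 0xD1 0xA5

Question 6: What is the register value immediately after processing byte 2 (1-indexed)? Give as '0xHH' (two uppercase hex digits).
Answer: 0xB7

Derivation:
After byte 1 (0x2B): reg=0x7D
After byte 2 (0x2D): reg=0xB7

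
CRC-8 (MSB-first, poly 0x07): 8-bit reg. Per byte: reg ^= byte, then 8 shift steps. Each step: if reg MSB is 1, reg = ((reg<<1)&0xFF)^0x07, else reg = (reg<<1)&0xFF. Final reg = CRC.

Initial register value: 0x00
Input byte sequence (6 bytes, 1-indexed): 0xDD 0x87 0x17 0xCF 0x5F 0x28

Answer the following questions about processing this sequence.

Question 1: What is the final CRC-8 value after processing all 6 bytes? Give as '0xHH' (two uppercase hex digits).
After byte 1 (0xDD): reg=0x1D
After byte 2 (0x87): reg=0xCF
After byte 3 (0x17): reg=0x06
After byte 4 (0xCF): reg=0x71
After byte 5 (0x5F): reg=0xCA
After byte 6 (0x28): reg=0xA0

Answer: 0xA0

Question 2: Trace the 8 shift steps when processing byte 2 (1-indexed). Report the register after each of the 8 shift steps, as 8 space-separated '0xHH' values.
Answer: 0x33 0x66 0xCC 0x9F 0x39 0x72 0xE4 0xCF

Derivation:
After byte 1 (0xDD): reg=0x1D
Register before byte 2: 0x1D
After XOR with byte 0x87: 0x9A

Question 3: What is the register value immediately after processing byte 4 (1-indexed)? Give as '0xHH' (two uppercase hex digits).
Answer: 0x71

Derivation:
After byte 1 (0xDD): reg=0x1D
After byte 2 (0x87): reg=0xCF
After byte 3 (0x17): reg=0x06
After byte 4 (0xCF): reg=0x71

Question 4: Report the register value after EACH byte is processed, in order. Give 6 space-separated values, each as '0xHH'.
0x1D 0xCF 0x06 0x71 0xCA 0xA0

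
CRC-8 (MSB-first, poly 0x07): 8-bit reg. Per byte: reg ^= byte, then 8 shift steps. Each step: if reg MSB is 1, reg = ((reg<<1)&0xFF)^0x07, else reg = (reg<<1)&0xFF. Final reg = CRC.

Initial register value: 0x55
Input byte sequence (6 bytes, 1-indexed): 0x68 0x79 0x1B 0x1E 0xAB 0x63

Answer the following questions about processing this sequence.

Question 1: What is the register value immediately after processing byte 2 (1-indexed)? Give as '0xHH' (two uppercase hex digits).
Answer: 0x78

Derivation:
After byte 1 (0x68): reg=0xB3
After byte 2 (0x79): reg=0x78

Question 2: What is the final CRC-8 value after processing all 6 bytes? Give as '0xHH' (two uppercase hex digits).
Answer: 0x40

Derivation:
After byte 1 (0x68): reg=0xB3
After byte 2 (0x79): reg=0x78
After byte 3 (0x1B): reg=0x2E
After byte 4 (0x1E): reg=0x90
After byte 5 (0xAB): reg=0xA1
After byte 6 (0x63): reg=0x40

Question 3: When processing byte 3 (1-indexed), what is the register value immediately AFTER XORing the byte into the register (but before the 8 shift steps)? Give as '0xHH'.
Answer: 0x63

Derivation:
Register before byte 3: 0x78
Byte 3: 0x1B
0x78 XOR 0x1B = 0x63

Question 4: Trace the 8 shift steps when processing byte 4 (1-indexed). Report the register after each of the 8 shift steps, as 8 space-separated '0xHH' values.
After byte 1 (0x68): reg=0xB3
After byte 2 (0x79): reg=0x78
After byte 3 (0x1B): reg=0x2E
Register before byte 4: 0x2E
After XOR with byte 0x1E: 0x30

Answer: 0x60 0xC0 0x87 0x09 0x12 0x24 0x48 0x90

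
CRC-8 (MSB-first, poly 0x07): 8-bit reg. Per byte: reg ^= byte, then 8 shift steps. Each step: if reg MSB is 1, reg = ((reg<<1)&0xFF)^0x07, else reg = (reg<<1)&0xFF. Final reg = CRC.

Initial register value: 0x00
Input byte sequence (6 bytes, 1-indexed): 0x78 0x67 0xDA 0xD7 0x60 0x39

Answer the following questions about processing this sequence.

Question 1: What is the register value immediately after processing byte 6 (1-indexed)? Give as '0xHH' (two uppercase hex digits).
After byte 1 (0x78): reg=0x6F
After byte 2 (0x67): reg=0x38
After byte 3 (0xDA): reg=0xA0
After byte 4 (0xD7): reg=0x42
After byte 5 (0x60): reg=0xEE
After byte 6 (0x39): reg=0x2B

Answer: 0x2B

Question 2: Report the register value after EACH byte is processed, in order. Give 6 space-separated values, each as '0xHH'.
0x6F 0x38 0xA0 0x42 0xEE 0x2B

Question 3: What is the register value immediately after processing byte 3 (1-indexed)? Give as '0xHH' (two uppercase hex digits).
Answer: 0xA0

Derivation:
After byte 1 (0x78): reg=0x6F
After byte 2 (0x67): reg=0x38
After byte 3 (0xDA): reg=0xA0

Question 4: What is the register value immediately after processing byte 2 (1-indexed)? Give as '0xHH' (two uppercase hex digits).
Answer: 0x38

Derivation:
After byte 1 (0x78): reg=0x6F
After byte 2 (0x67): reg=0x38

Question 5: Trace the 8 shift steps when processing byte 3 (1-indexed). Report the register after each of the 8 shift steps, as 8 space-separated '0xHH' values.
After byte 1 (0x78): reg=0x6F
After byte 2 (0x67): reg=0x38
Register before byte 3: 0x38
After XOR with byte 0xDA: 0xE2

Answer: 0xC3 0x81 0x05 0x0A 0x14 0x28 0x50 0xA0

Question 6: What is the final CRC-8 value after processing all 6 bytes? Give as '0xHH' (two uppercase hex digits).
After byte 1 (0x78): reg=0x6F
After byte 2 (0x67): reg=0x38
After byte 3 (0xDA): reg=0xA0
After byte 4 (0xD7): reg=0x42
After byte 5 (0x60): reg=0xEE
After byte 6 (0x39): reg=0x2B

Answer: 0x2B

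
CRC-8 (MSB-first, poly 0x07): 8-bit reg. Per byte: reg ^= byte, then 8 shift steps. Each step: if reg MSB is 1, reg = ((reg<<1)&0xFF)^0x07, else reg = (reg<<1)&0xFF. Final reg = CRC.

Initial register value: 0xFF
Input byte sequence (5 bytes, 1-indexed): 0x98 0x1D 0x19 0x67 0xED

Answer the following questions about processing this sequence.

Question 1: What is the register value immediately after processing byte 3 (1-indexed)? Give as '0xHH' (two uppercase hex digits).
Answer: 0x22

Derivation:
After byte 1 (0x98): reg=0x32
After byte 2 (0x1D): reg=0xCD
After byte 3 (0x19): reg=0x22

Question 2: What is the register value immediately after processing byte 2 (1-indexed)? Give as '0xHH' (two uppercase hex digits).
After byte 1 (0x98): reg=0x32
After byte 2 (0x1D): reg=0xCD

Answer: 0xCD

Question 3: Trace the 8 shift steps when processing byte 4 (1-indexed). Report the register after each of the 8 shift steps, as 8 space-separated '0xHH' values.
Answer: 0x8A 0x13 0x26 0x4C 0x98 0x37 0x6E 0xDC

Derivation:
After byte 1 (0x98): reg=0x32
After byte 2 (0x1D): reg=0xCD
After byte 3 (0x19): reg=0x22
Register before byte 4: 0x22
After XOR with byte 0x67: 0x45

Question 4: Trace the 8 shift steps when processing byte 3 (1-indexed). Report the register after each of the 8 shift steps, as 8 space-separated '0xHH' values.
After byte 1 (0x98): reg=0x32
After byte 2 (0x1D): reg=0xCD
Register before byte 3: 0xCD
After XOR with byte 0x19: 0xD4

Answer: 0xAF 0x59 0xB2 0x63 0xC6 0x8B 0x11 0x22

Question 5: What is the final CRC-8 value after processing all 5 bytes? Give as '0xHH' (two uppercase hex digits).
Answer: 0x97

Derivation:
After byte 1 (0x98): reg=0x32
After byte 2 (0x1D): reg=0xCD
After byte 3 (0x19): reg=0x22
After byte 4 (0x67): reg=0xDC
After byte 5 (0xED): reg=0x97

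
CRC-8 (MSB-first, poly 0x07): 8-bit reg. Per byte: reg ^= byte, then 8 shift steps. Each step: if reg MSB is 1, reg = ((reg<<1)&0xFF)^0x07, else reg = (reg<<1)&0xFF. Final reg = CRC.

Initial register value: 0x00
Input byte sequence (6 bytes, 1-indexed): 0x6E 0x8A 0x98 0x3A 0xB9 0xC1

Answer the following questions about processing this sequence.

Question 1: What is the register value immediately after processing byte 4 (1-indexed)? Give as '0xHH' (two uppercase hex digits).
After byte 1 (0x6E): reg=0x0D
After byte 2 (0x8A): reg=0x9C
After byte 3 (0x98): reg=0x1C
After byte 4 (0x3A): reg=0xF2

Answer: 0xF2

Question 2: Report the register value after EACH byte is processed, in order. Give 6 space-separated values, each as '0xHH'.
0x0D 0x9C 0x1C 0xF2 0xF6 0x85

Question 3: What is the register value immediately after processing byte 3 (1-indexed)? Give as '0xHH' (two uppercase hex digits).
Answer: 0x1C

Derivation:
After byte 1 (0x6E): reg=0x0D
After byte 2 (0x8A): reg=0x9C
After byte 3 (0x98): reg=0x1C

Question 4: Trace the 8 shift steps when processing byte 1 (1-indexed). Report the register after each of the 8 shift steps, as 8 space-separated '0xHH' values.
Register before byte 1: 0x00
After XOR with byte 0x6E: 0x6E

Answer: 0xDC 0xBF 0x79 0xF2 0xE3 0xC1 0x85 0x0D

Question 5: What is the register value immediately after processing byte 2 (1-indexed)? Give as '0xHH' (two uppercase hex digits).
After byte 1 (0x6E): reg=0x0D
After byte 2 (0x8A): reg=0x9C

Answer: 0x9C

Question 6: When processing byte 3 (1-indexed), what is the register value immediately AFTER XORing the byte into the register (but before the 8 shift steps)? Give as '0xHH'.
Register before byte 3: 0x9C
Byte 3: 0x98
0x9C XOR 0x98 = 0x04

Answer: 0x04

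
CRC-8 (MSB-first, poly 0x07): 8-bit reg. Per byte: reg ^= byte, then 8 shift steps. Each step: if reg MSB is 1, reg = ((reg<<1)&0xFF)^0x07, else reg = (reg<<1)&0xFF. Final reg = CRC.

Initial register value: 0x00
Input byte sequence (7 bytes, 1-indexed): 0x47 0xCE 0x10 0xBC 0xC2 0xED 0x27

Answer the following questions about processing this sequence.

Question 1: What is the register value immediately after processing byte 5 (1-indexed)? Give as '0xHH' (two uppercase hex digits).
After byte 1 (0x47): reg=0xD2
After byte 2 (0xCE): reg=0x54
After byte 3 (0x10): reg=0xDB
After byte 4 (0xBC): reg=0x32
After byte 5 (0xC2): reg=0xDE

Answer: 0xDE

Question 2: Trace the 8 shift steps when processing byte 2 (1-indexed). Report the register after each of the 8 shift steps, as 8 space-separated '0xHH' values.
Answer: 0x38 0x70 0xE0 0xC7 0x89 0x15 0x2A 0x54

Derivation:
After byte 1 (0x47): reg=0xD2
Register before byte 2: 0xD2
After XOR with byte 0xCE: 0x1C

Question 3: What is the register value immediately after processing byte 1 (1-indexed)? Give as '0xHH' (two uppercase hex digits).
Answer: 0xD2

Derivation:
After byte 1 (0x47): reg=0xD2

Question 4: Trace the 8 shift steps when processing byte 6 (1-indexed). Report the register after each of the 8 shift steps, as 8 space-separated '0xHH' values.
Answer: 0x66 0xCC 0x9F 0x39 0x72 0xE4 0xCF 0x99

Derivation:
After byte 1 (0x47): reg=0xD2
After byte 2 (0xCE): reg=0x54
After byte 3 (0x10): reg=0xDB
After byte 4 (0xBC): reg=0x32
After byte 5 (0xC2): reg=0xDE
Register before byte 6: 0xDE
After XOR with byte 0xED: 0x33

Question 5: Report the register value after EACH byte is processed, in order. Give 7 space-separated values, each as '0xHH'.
0xD2 0x54 0xDB 0x32 0xDE 0x99 0x33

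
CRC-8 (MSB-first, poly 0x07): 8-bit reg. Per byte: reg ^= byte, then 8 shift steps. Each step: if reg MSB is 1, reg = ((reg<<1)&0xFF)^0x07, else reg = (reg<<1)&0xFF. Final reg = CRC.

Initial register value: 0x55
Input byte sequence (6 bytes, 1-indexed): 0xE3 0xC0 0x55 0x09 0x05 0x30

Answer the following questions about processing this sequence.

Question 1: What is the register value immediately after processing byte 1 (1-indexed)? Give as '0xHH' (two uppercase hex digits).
After byte 1 (0xE3): reg=0x0B

Answer: 0x0B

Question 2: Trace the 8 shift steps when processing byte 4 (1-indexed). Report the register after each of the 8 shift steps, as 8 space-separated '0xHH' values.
After byte 1 (0xE3): reg=0x0B
After byte 2 (0xC0): reg=0x7F
After byte 3 (0x55): reg=0xD6
Register before byte 4: 0xD6
After XOR with byte 0x09: 0xDF

Answer: 0xB9 0x75 0xEA 0xD3 0xA1 0x45 0x8A 0x13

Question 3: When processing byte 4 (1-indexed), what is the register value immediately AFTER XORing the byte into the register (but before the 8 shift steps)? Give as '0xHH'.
Answer: 0xDF

Derivation:
Register before byte 4: 0xD6
Byte 4: 0x09
0xD6 XOR 0x09 = 0xDF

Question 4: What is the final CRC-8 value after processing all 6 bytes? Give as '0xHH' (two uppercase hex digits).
After byte 1 (0xE3): reg=0x0B
After byte 2 (0xC0): reg=0x7F
After byte 3 (0x55): reg=0xD6
After byte 4 (0x09): reg=0x13
After byte 5 (0x05): reg=0x62
After byte 6 (0x30): reg=0xB9

Answer: 0xB9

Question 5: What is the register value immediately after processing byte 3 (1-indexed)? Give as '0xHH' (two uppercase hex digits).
Answer: 0xD6

Derivation:
After byte 1 (0xE3): reg=0x0B
After byte 2 (0xC0): reg=0x7F
After byte 3 (0x55): reg=0xD6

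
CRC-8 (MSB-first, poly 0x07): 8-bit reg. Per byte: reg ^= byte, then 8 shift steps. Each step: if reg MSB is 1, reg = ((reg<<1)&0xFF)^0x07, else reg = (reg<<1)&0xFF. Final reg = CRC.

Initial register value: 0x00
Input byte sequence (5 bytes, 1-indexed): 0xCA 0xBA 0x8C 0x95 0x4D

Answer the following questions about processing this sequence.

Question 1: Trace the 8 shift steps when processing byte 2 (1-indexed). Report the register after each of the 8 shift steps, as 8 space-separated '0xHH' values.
Answer: 0x83 0x01 0x02 0x04 0x08 0x10 0x20 0x40

Derivation:
After byte 1 (0xCA): reg=0x78
Register before byte 2: 0x78
After XOR with byte 0xBA: 0xC2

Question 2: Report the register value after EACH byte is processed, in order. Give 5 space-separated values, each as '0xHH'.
0x78 0x40 0x6A 0xF3 0x33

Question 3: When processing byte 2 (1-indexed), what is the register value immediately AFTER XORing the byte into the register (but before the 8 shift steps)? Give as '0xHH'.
Answer: 0xC2

Derivation:
Register before byte 2: 0x78
Byte 2: 0xBA
0x78 XOR 0xBA = 0xC2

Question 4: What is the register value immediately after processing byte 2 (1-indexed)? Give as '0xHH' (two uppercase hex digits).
Answer: 0x40

Derivation:
After byte 1 (0xCA): reg=0x78
After byte 2 (0xBA): reg=0x40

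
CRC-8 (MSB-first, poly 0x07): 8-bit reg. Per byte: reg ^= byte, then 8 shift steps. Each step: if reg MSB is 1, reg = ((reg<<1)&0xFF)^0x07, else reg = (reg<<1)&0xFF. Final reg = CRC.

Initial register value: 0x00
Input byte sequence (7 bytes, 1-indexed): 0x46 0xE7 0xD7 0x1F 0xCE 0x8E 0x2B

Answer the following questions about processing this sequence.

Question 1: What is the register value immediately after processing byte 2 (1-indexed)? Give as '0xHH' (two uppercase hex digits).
Answer: 0x9E

Derivation:
After byte 1 (0x46): reg=0xD5
After byte 2 (0xE7): reg=0x9E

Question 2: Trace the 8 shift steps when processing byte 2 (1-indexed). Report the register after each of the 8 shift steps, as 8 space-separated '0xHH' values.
Answer: 0x64 0xC8 0x97 0x29 0x52 0xA4 0x4F 0x9E

Derivation:
After byte 1 (0x46): reg=0xD5
Register before byte 2: 0xD5
After XOR with byte 0xE7: 0x32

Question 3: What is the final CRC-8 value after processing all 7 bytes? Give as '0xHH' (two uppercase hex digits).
After byte 1 (0x46): reg=0xD5
After byte 2 (0xE7): reg=0x9E
After byte 3 (0xD7): reg=0xF8
After byte 4 (0x1F): reg=0xBB
After byte 5 (0xCE): reg=0x4C
After byte 6 (0x8E): reg=0x40
After byte 7 (0x2B): reg=0x16

Answer: 0x16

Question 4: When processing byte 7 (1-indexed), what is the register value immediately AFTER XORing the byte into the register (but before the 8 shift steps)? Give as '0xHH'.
Answer: 0x6B

Derivation:
Register before byte 7: 0x40
Byte 7: 0x2B
0x40 XOR 0x2B = 0x6B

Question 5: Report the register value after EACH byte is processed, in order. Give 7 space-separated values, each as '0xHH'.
0xD5 0x9E 0xF8 0xBB 0x4C 0x40 0x16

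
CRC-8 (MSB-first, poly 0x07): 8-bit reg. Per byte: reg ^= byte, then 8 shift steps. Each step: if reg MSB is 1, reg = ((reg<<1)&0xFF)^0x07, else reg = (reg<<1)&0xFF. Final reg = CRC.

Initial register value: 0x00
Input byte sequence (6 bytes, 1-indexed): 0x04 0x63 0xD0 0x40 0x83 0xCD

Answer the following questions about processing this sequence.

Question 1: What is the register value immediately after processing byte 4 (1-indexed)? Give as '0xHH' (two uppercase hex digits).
Answer: 0x5D

Derivation:
After byte 1 (0x04): reg=0x1C
After byte 2 (0x63): reg=0x7A
After byte 3 (0xD0): reg=0x5F
After byte 4 (0x40): reg=0x5D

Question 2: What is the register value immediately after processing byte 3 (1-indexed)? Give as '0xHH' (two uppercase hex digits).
Answer: 0x5F

Derivation:
After byte 1 (0x04): reg=0x1C
After byte 2 (0x63): reg=0x7A
After byte 3 (0xD0): reg=0x5F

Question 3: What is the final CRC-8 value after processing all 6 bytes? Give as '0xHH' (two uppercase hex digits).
Answer: 0x01

Derivation:
After byte 1 (0x04): reg=0x1C
After byte 2 (0x63): reg=0x7A
After byte 3 (0xD0): reg=0x5F
After byte 4 (0x40): reg=0x5D
After byte 5 (0x83): reg=0x14
After byte 6 (0xCD): reg=0x01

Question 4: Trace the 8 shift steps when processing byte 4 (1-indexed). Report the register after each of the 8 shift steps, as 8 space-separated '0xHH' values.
Answer: 0x3E 0x7C 0xF8 0xF7 0xE9 0xD5 0xAD 0x5D

Derivation:
After byte 1 (0x04): reg=0x1C
After byte 2 (0x63): reg=0x7A
After byte 3 (0xD0): reg=0x5F
Register before byte 4: 0x5F
After XOR with byte 0x40: 0x1F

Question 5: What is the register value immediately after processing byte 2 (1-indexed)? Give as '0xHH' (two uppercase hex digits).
Answer: 0x7A

Derivation:
After byte 1 (0x04): reg=0x1C
After byte 2 (0x63): reg=0x7A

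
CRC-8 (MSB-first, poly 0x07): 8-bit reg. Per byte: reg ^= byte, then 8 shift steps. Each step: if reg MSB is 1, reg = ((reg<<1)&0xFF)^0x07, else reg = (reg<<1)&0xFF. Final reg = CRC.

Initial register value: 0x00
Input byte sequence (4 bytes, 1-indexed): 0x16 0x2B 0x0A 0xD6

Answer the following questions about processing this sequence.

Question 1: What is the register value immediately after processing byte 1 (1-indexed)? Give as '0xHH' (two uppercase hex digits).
Answer: 0x62

Derivation:
After byte 1 (0x16): reg=0x62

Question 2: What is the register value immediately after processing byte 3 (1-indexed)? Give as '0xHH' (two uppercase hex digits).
Answer: 0xD0

Derivation:
After byte 1 (0x16): reg=0x62
After byte 2 (0x2B): reg=0xF8
After byte 3 (0x0A): reg=0xD0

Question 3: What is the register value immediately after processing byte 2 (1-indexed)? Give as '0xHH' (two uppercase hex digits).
Answer: 0xF8

Derivation:
After byte 1 (0x16): reg=0x62
After byte 2 (0x2B): reg=0xF8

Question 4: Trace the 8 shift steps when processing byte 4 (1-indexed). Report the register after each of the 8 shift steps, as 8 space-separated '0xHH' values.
Answer: 0x0C 0x18 0x30 0x60 0xC0 0x87 0x09 0x12

Derivation:
After byte 1 (0x16): reg=0x62
After byte 2 (0x2B): reg=0xF8
After byte 3 (0x0A): reg=0xD0
Register before byte 4: 0xD0
After XOR with byte 0xD6: 0x06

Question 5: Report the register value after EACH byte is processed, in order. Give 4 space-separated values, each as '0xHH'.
0x62 0xF8 0xD0 0x12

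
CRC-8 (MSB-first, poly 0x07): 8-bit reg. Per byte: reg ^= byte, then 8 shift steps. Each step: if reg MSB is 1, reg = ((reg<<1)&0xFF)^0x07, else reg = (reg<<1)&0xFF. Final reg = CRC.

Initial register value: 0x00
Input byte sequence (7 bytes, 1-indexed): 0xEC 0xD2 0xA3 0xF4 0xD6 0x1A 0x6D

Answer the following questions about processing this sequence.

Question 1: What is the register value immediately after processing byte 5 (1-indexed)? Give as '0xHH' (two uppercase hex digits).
After byte 1 (0xEC): reg=0x8A
After byte 2 (0xD2): reg=0x8F
After byte 3 (0xA3): reg=0xC4
After byte 4 (0xF4): reg=0x90
After byte 5 (0xD6): reg=0xD5

Answer: 0xD5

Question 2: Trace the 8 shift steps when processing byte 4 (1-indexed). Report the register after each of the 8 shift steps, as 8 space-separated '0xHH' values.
Answer: 0x60 0xC0 0x87 0x09 0x12 0x24 0x48 0x90

Derivation:
After byte 1 (0xEC): reg=0x8A
After byte 2 (0xD2): reg=0x8F
After byte 3 (0xA3): reg=0xC4
Register before byte 4: 0xC4
After XOR with byte 0xF4: 0x30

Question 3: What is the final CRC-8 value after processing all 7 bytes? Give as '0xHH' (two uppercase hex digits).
Answer: 0x2A

Derivation:
After byte 1 (0xEC): reg=0x8A
After byte 2 (0xD2): reg=0x8F
After byte 3 (0xA3): reg=0xC4
After byte 4 (0xF4): reg=0x90
After byte 5 (0xD6): reg=0xD5
After byte 6 (0x1A): reg=0x63
After byte 7 (0x6D): reg=0x2A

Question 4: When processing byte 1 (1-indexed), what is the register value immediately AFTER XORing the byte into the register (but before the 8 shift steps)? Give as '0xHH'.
Answer: 0xEC

Derivation:
Register before byte 1: 0x00
Byte 1: 0xEC
0x00 XOR 0xEC = 0xEC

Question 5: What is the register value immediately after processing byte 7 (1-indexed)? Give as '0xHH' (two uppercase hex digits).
Answer: 0x2A

Derivation:
After byte 1 (0xEC): reg=0x8A
After byte 2 (0xD2): reg=0x8F
After byte 3 (0xA3): reg=0xC4
After byte 4 (0xF4): reg=0x90
After byte 5 (0xD6): reg=0xD5
After byte 6 (0x1A): reg=0x63
After byte 7 (0x6D): reg=0x2A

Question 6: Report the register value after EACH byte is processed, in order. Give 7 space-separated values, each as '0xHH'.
0x8A 0x8F 0xC4 0x90 0xD5 0x63 0x2A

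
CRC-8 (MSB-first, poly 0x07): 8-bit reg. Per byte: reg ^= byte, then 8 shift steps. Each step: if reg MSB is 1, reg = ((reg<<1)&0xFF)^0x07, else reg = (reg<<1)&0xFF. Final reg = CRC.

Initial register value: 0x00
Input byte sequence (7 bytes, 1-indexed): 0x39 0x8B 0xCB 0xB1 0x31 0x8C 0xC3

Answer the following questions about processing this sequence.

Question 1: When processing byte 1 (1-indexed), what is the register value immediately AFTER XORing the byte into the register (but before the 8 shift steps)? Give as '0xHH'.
Answer: 0x39

Derivation:
Register before byte 1: 0x00
Byte 1: 0x39
0x00 XOR 0x39 = 0x39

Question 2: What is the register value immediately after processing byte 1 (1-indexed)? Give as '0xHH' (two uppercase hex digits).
Answer: 0xAF

Derivation:
After byte 1 (0x39): reg=0xAF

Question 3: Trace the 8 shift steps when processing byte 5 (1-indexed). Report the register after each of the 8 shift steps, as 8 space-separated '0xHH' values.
After byte 1 (0x39): reg=0xAF
After byte 2 (0x8B): reg=0xFC
After byte 3 (0xCB): reg=0x85
After byte 4 (0xB1): reg=0x8C
Register before byte 5: 0x8C
After XOR with byte 0x31: 0xBD

Answer: 0x7D 0xFA 0xF3 0xE1 0xC5 0x8D 0x1D 0x3A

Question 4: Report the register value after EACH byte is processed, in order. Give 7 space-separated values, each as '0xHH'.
0xAF 0xFC 0x85 0x8C 0x3A 0x0B 0x76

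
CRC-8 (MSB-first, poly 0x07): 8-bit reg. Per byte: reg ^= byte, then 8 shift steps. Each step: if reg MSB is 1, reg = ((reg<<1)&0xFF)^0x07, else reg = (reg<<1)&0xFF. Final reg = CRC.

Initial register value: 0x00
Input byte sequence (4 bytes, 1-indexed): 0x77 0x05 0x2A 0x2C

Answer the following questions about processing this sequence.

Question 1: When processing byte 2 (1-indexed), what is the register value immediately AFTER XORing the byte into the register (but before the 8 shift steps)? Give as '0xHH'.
Register before byte 2: 0x42
Byte 2: 0x05
0x42 XOR 0x05 = 0x47

Answer: 0x47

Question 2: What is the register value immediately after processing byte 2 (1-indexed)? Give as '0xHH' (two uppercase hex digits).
Answer: 0xD2

Derivation:
After byte 1 (0x77): reg=0x42
After byte 2 (0x05): reg=0xD2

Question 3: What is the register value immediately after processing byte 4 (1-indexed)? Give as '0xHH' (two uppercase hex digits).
After byte 1 (0x77): reg=0x42
After byte 2 (0x05): reg=0xD2
After byte 3 (0x2A): reg=0xE6
After byte 4 (0x2C): reg=0x78

Answer: 0x78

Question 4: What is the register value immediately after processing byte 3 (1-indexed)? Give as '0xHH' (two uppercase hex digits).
After byte 1 (0x77): reg=0x42
After byte 2 (0x05): reg=0xD2
After byte 3 (0x2A): reg=0xE6

Answer: 0xE6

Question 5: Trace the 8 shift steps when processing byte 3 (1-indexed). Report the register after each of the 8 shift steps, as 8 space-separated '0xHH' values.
Answer: 0xF7 0xE9 0xD5 0xAD 0x5D 0xBA 0x73 0xE6

Derivation:
After byte 1 (0x77): reg=0x42
After byte 2 (0x05): reg=0xD2
Register before byte 3: 0xD2
After XOR with byte 0x2A: 0xF8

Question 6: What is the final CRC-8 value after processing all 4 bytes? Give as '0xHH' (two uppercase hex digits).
After byte 1 (0x77): reg=0x42
After byte 2 (0x05): reg=0xD2
After byte 3 (0x2A): reg=0xE6
After byte 4 (0x2C): reg=0x78

Answer: 0x78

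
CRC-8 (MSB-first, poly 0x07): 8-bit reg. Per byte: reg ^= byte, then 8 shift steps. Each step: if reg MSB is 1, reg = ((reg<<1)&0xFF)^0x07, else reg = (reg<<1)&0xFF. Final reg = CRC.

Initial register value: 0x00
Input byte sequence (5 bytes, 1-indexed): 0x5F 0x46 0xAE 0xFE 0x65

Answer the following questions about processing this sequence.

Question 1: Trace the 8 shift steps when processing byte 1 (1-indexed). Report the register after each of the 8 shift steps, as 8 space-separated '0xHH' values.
Register before byte 1: 0x00
After XOR with byte 0x5F: 0x5F

Answer: 0xBE 0x7B 0xF6 0xEB 0xD1 0xA5 0x4D 0x9A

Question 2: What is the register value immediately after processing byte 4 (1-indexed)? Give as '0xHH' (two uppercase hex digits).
Answer: 0xEF

Derivation:
After byte 1 (0x5F): reg=0x9A
After byte 2 (0x46): reg=0x1A
After byte 3 (0xAE): reg=0x05
After byte 4 (0xFE): reg=0xEF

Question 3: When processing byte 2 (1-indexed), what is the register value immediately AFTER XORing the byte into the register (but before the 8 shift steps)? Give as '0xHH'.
Register before byte 2: 0x9A
Byte 2: 0x46
0x9A XOR 0x46 = 0xDC

Answer: 0xDC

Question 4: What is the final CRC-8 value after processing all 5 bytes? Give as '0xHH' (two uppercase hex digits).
Answer: 0xBF

Derivation:
After byte 1 (0x5F): reg=0x9A
After byte 2 (0x46): reg=0x1A
After byte 3 (0xAE): reg=0x05
After byte 4 (0xFE): reg=0xEF
After byte 5 (0x65): reg=0xBF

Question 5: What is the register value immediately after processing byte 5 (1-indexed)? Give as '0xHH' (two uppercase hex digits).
After byte 1 (0x5F): reg=0x9A
After byte 2 (0x46): reg=0x1A
After byte 3 (0xAE): reg=0x05
After byte 4 (0xFE): reg=0xEF
After byte 5 (0x65): reg=0xBF

Answer: 0xBF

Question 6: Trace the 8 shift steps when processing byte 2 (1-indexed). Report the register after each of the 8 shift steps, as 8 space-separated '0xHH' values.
After byte 1 (0x5F): reg=0x9A
Register before byte 2: 0x9A
After XOR with byte 0x46: 0xDC

Answer: 0xBF 0x79 0xF2 0xE3 0xC1 0x85 0x0D 0x1A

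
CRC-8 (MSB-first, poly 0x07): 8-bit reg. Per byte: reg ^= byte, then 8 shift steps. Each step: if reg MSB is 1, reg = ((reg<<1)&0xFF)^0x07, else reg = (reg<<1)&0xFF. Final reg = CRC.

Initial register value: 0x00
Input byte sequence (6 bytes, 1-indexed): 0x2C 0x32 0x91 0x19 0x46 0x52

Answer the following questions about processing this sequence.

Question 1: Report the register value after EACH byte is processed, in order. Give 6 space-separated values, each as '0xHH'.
0xC4 0xCC 0x94 0xAA 0x8A 0x06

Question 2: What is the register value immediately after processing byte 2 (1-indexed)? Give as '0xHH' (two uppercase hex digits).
Answer: 0xCC

Derivation:
After byte 1 (0x2C): reg=0xC4
After byte 2 (0x32): reg=0xCC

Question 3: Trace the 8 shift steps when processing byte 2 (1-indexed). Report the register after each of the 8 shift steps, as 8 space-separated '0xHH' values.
Answer: 0xEB 0xD1 0xA5 0x4D 0x9A 0x33 0x66 0xCC

Derivation:
After byte 1 (0x2C): reg=0xC4
Register before byte 2: 0xC4
After XOR with byte 0x32: 0xF6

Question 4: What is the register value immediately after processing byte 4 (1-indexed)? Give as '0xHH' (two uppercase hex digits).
After byte 1 (0x2C): reg=0xC4
After byte 2 (0x32): reg=0xCC
After byte 3 (0x91): reg=0x94
After byte 4 (0x19): reg=0xAA

Answer: 0xAA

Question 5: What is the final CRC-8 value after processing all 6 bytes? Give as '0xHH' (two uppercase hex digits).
Answer: 0x06

Derivation:
After byte 1 (0x2C): reg=0xC4
After byte 2 (0x32): reg=0xCC
After byte 3 (0x91): reg=0x94
After byte 4 (0x19): reg=0xAA
After byte 5 (0x46): reg=0x8A
After byte 6 (0x52): reg=0x06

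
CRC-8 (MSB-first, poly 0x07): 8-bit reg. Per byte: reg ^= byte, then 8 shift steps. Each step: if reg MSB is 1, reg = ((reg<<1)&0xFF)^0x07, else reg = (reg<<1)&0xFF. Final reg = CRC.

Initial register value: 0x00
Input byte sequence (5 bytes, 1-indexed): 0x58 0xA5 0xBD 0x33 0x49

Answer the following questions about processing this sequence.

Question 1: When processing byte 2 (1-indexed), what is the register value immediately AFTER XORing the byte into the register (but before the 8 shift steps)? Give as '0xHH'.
Answer: 0x2A

Derivation:
Register before byte 2: 0x8F
Byte 2: 0xA5
0x8F XOR 0xA5 = 0x2A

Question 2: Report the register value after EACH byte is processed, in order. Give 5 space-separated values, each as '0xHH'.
0x8F 0xD6 0x16 0xFB 0x17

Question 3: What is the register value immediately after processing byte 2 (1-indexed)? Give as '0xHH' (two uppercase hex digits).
Answer: 0xD6

Derivation:
After byte 1 (0x58): reg=0x8F
After byte 2 (0xA5): reg=0xD6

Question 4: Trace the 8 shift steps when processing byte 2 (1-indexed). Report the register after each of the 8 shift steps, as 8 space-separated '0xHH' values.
After byte 1 (0x58): reg=0x8F
Register before byte 2: 0x8F
After XOR with byte 0xA5: 0x2A

Answer: 0x54 0xA8 0x57 0xAE 0x5B 0xB6 0x6B 0xD6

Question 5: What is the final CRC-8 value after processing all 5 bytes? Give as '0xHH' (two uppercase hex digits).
Answer: 0x17

Derivation:
After byte 1 (0x58): reg=0x8F
After byte 2 (0xA5): reg=0xD6
After byte 3 (0xBD): reg=0x16
After byte 4 (0x33): reg=0xFB
After byte 5 (0x49): reg=0x17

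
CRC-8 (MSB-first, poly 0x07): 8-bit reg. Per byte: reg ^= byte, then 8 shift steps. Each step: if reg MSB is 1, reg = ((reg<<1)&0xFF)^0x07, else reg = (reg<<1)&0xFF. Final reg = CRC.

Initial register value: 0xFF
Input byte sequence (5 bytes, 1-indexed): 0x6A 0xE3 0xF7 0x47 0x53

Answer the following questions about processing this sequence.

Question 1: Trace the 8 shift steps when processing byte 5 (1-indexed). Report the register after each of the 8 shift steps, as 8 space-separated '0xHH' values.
After byte 1 (0x6A): reg=0xE2
After byte 2 (0xE3): reg=0x07
After byte 3 (0xF7): reg=0xDE
After byte 4 (0x47): reg=0xC6
Register before byte 5: 0xC6
After XOR with byte 0x53: 0x95

Answer: 0x2D 0x5A 0xB4 0x6F 0xDE 0xBB 0x71 0xE2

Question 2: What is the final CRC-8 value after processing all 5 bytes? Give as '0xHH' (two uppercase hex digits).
Answer: 0xE2

Derivation:
After byte 1 (0x6A): reg=0xE2
After byte 2 (0xE3): reg=0x07
After byte 3 (0xF7): reg=0xDE
After byte 4 (0x47): reg=0xC6
After byte 5 (0x53): reg=0xE2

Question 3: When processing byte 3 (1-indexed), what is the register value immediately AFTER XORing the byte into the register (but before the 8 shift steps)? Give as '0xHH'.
Register before byte 3: 0x07
Byte 3: 0xF7
0x07 XOR 0xF7 = 0xF0

Answer: 0xF0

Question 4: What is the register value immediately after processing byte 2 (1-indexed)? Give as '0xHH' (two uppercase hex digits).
Answer: 0x07

Derivation:
After byte 1 (0x6A): reg=0xE2
After byte 2 (0xE3): reg=0x07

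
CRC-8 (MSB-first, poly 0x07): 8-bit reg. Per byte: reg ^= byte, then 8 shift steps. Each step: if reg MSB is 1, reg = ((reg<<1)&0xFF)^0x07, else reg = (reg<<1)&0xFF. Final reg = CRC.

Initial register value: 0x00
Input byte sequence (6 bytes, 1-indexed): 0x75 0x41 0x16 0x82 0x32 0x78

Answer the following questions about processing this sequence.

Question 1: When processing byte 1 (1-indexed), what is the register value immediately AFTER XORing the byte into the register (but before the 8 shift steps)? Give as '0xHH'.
Register before byte 1: 0x00
Byte 1: 0x75
0x00 XOR 0x75 = 0x75

Answer: 0x75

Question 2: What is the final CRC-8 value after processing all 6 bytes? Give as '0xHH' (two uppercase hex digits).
Answer: 0x86

Derivation:
After byte 1 (0x75): reg=0x4C
After byte 2 (0x41): reg=0x23
After byte 3 (0x16): reg=0x8B
After byte 4 (0x82): reg=0x3F
After byte 5 (0x32): reg=0x23
After byte 6 (0x78): reg=0x86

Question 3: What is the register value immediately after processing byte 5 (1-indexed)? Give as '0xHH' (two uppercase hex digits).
Answer: 0x23

Derivation:
After byte 1 (0x75): reg=0x4C
After byte 2 (0x41): reg=0x23
After byte 3 (0x16): reg=0x8B
After byte 4 (0x82): reg=0x3F
After byte 5 (0x32): reg=0x23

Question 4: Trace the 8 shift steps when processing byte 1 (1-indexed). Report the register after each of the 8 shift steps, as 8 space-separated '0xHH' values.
Answer: 0xEA 0xD3 0xA1 0x45 0x8A 0x13 0x26 0x4C

Derivation:
Register before byte 1: 0x00
After XOR with byte 0x75: 0x75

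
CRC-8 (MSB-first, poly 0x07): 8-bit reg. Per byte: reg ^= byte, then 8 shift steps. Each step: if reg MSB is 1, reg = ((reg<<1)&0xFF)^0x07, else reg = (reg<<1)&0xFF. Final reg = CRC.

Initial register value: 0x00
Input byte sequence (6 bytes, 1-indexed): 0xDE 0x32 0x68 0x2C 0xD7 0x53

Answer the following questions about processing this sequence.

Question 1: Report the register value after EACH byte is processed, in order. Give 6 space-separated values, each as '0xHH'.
0x14 0xF2 0xCF 0xA7 0x57 0x1C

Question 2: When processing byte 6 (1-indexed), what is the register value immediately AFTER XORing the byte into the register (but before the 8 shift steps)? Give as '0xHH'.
Register before byte 6: 0x57
Byte 6: 0x53
0x57 XOR 0x53 = 0x04

Answer: 0x04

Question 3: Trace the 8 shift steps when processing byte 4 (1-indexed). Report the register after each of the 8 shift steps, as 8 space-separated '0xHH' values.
Answer: 0xC1 0x85 0x0D 0x1A 0x34 0x68 0xD0 0xA7

Derivation:
After byte 1 (0xDE): reg=0x14
After byte 2 (0x32): reg=0xF2
After byte 3 (0x68): reg=0xCF
Register before byte 4: 0xCF
After XOR with byte 0x2C: 0xE3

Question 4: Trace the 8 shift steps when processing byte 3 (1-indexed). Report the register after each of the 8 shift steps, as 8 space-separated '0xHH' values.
Answer: 0x33 0x66 0xCC 0x9F 0x39 0x72 0xE4 0xCF

Derivation:
After byte 1 (0xDE): reg=0x14
After byte 2 (0x32): reg=0xF2
Register before byte 3: 0xF2
After XOR with byte 0x68: 0x9A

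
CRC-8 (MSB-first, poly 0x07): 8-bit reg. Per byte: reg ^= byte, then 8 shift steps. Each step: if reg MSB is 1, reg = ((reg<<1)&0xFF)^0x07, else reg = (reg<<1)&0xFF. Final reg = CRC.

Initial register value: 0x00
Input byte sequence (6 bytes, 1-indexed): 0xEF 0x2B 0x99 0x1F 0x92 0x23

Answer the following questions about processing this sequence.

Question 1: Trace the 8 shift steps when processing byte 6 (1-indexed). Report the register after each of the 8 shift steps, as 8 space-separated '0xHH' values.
Answer: 0x3F 0x7E 0xFC 0xFF 0xF9 0xF5 0xED 0xDD

Derivation:
After byte 1 (0xEF): reg=0x83
After byte 2 (0x2B): reg=0x51
After byte 3 (0x99): reg=0x76
After byte 4 (0x1F): reg=0x18
After byte 5 (0x92): reg=0xBF
Register before byte 6: 0xBF
After XOR with byte 0x23: 0x9C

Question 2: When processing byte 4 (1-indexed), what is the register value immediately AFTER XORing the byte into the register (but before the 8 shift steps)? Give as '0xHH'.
Register before byte 4: 0x76
Byte 4: 0x1F
0x76 XOR 0x1F = 0x69

Answer: 0x69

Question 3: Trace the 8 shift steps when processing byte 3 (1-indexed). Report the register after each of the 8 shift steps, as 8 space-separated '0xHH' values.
After byte 1 (0xEF): reg=0x83
After byte 2 (0x2B): reg=0x51
Register before byte 3: 0x51
After XOR with byte 0x99: 0xC8

Answer: 0x97 0x29 0x52 0xA4 0x4F 0x9E 0x3B 0x76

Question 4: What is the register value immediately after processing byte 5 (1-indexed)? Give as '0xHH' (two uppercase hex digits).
Answer: 0xBF

Derivation:
After byte 1 (0xEF): reg=0x83
After byte 2 (0x2B): reg=0x51
After byte 3 (0x99): reg=0x76
After byte 4 (0x1F): reg=0x18
After byte 5 (0x92): reg=0xBF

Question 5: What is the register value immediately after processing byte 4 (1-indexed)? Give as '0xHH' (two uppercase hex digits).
After byte 1 (0xEF): reg=0x83
After byte 2 (0x2B): reg=0x51
After byte 3 (0x99): reg=0x76
After byte 4 (0x1F): reg=0x18

Answer: 0x18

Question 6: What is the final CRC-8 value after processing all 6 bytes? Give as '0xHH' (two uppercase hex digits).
Answer: 0xDD

Derivation:
After byte 1 (0xEF): reg=0x83
After byte 2 (0x2B): reg=0x51
After byte 3 (0x99): reg=0x76
After byte 4 (0x1F): reg=0x18
After byte 5 (0x92): reg=0xBF
After byte 6 (0x23): reg=0xDD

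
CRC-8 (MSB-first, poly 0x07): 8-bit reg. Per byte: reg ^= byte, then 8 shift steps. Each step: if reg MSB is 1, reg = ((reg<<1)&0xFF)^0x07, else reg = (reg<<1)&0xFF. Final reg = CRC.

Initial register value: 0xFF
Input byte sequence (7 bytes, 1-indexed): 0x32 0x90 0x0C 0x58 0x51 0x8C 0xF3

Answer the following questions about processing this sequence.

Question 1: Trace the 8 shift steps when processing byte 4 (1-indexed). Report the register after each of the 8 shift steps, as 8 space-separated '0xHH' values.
Answer: 0x05 0x0A 0x14 0x28 0x50 0xA0 0x47 0x8E

Derivation:
After byte 1 (0x32): reg=0x6D
After byte 2 (0x90): reg=0xFD
After byte 3 (0x0C): reg=0xD9
Register before byte 4: 0xD9
After XOR with byte 0x58: 0x81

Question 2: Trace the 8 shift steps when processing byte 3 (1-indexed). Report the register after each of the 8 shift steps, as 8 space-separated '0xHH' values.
Answer: 0xE5 0xCD 0x9D 0x3D 0x7A 0xF4 0xEF 0xD9

Derivation:
After byte 1 (0x32): reg=0x6D
After byte 2 (0x90): reg=0xFD
Register before byte 3: 0xFD
After XOR with byte 0x0C: 0xF1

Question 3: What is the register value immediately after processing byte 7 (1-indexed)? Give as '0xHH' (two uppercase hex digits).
After byte 1 (0x32): reg=0x6D
After byte 2 (0x90): reg=0xFD
After byte 3 (0x0C): reg=0xD9
After byte 4 (0x58): reg=0x8E
After byte 5 (0x51): reg=0x13
After byte 6 (0x8C): reg=0xD4
After byte 7 (0xF3): reg=0xF5

Answer: 0xF5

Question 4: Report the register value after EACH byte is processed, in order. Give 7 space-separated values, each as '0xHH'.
0x6D 0xFD 0xD9 0x8E 0x13 0xD4 0xF5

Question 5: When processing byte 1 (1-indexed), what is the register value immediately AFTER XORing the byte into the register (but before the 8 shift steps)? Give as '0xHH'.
Answer: 0xCD

Derivation:
Register before byte 1: 0xFF
Byte 1: 0x32
0xFF XOR 0x32 = 0xCD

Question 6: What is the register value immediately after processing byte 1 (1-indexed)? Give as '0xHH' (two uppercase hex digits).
Answer: 0x6D

Derivation:
After byte 1 (0x32): reg=0x6D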